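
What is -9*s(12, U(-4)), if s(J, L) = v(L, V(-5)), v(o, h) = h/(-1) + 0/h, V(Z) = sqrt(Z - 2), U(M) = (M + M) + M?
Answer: 9*I*sqrt(7) ≈ 23.812*I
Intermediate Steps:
U(M) = 3*M (U(M) = 2*M + M = 3*M)
V(Z) = sqrt(-2 + Z)
v(o, h) = -h (v(o, h) = h*(-1) + 0 = -h + 0 = -h)
s(J, L) = -I*sqrt(7) (s(J, L) = -sqrt(-2 - 5) = -sqrt(-7) = -I*sqrt(7))
-9*s(12, U(-4)) = -(-9)*I*sqrt(7) = 9*I*sqrt(7)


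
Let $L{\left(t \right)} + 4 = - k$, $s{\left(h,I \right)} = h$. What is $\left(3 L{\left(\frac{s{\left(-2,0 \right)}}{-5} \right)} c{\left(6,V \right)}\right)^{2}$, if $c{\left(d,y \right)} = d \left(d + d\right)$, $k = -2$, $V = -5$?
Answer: $186624$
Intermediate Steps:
$c{\left(d,y \right)} = 2 d^{2}$ ($c{\left(d,y \right)} = d 2 d = 2 d^{2}$)
$L{\left(t \right)} = -2$ ($L{\left(t \right)} = -4 - -2 = -4 + 2 = -2$)
$\left(3 L{\left(\frac{s{\left(-2,0 \right)}}{-5} \right)} c{\left(6,V \right)}\right)^{2} = \left(3 \left(-2\right) 2 \cdot 6^{2}\right)^{2} = \left(- 6 \cdot 2 \cdot 36\right)^{2} = \left(\left(-6\right) 72\right)^{2} = \left(-432\right)^{2} = 186624$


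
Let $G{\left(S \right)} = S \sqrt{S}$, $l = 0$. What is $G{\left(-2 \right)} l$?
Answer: $0$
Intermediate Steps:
$G{\left(S \right)} = S^{\frac{3}{2}}$
$G{\left(-2 \right)} l = \left(-2\right)^{\frac{3}{2}} \cdot 0 = - 2 i \sqrt{2} \cdot 0 = 0$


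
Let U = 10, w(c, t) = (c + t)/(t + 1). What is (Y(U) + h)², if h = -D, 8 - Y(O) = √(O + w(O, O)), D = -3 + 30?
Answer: (209 + √1430)²/121 ≈ 503.45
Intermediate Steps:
w(c, t) = (c + t)/(1 + t)
D = 27
Y(O) = 8 - √(O + 2*O/(1 + O)) (Y(O) = 8 - √(O + (O + O)/(1 + O)) = 8 - √(O + (2*O)/(1 + O)) = 8 - √(O + 2*O/(1 + O)))
h = -27 (h = -1*27 = -27)
(Y(U) + h)² = ((8 - √(10*(3 + 10)/(1 + 10))) - 27)² = ((8 - √(10*13/11)) - 27)² = ((8 - √(10*(1/11)*13)) - 27)² = ((8 - √(130/11)) - 27)² = ((8 - √1430/11) - 27)² = (-19 - √1430/11)²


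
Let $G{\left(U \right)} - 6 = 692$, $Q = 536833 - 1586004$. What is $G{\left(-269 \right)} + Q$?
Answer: $-1048473$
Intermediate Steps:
$Q = -1049171$ ($Q = 536833 - 1586004 = -1049171$)
$G{\left(U \right)} = 698$ ($G{\left(U \right)} = 6 + 692 = 698$)
$G{\left(-269 \right)} + Q = 698 - 1049171 = -1048473$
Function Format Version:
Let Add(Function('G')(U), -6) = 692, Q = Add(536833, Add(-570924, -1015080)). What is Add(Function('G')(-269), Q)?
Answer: -1048473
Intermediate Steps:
Q = -1049171 (Q = Add(536833, -1586004) = -1049171)
Function('G')(U) = 698 (Function('G')(U) = Add(6, 692) = 698)
Add(Function('G')(-269), Q) = Add(698, -1049171) = -1048473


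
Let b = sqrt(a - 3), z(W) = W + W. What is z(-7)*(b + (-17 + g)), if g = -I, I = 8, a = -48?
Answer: 350 - 14*I*sqrt(51) ≈ 350.0 - 99.98*I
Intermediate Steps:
z(W) = 2*W
b = I*sqrt(51) (b = sqrt(-48 - 3) = sqrt(-51) = I*sqrt(51) ≈ 7.1414*I)
g = -8 (g = -1*8 = -8)
z(-7)*(b + (-17 + g)) = (2*(-7))*(I*sqrt(51) + (-17 - 8)) = -14*(I*sqrt(51) - 25) = -14*(-25 + I*sqrt(51)) = 350 - 14*I*sqrt(51)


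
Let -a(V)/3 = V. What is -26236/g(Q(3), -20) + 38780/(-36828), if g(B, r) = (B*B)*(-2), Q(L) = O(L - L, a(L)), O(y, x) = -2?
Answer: 60369323/18414 ≈ 3278.4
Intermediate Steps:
a(V) = -3*V
Q(L) = -2
g(B, r) = -2*B² (g(B, r) = B²*(-2) = -2*B²)
-26236/g(Q(3), -20) + 38780/(-36828) = -26236/((-2*(-2)²)) + 38780/(-36828) = -26236/((-2*4)) + 38780*(-1/36828) = -26236/(-8) - 9695/9207 = -26236*(-⅛) - 9695/9207 = 6559/2 - 9695/9207 = 60369323/18414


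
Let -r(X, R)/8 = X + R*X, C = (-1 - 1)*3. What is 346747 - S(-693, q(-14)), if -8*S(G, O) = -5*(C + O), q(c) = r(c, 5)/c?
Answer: 1387123/4 ≈ 3.4678e+5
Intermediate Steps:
C = -6 (C = -2*3 = -6)
r(X, R) = -8*X - 8*R*X (r(X, R) = -8*(X + R*X) = -8*X - 8*R*X)
q(c) = -48 (q(c) = (-8*c*(1 + 5))/c = (-8*c*6)/c = (-48*c)/c = -48)
S(G, O) = -15/4 + 5*O/8 (S(G, O) = -(-5)*(-6 + O)/8 = -(30 - 5*O)/8 = -15/4 + 5*O/8)
346747 - S(-693, q(-14)) = 346747 - (-15/4 + (5/8)*(-48)) = 346747 - (-15/4 - 30) = 346747 - 1*(-135/4) = 346747 + 135/4 = 1387123/4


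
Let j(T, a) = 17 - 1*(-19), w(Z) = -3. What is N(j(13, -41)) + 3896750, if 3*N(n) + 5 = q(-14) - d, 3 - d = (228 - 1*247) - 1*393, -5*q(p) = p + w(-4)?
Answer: 58449167/15 ≈ 3.8966e+6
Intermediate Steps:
q(p) = 3/5 - p/5 (q(p) = -(p - 3)/5 = -(-3 + p)/5 = 3/5 - p/5)
d = 415 (d = 3 - ((228 - 1*247) - 1*393) = 3 - ((228 - 247) - 393) = 3 - (-19 - 393) = 3 - 1*(-412) = 3 + 412 = 415)
j(T, a) = 36 (j(T, a) = 17 + 19 = 36)
N(n) = -2083/15 (N(n) = -5/3 + ((3/5 - 1/5*(-14)) - 1*415)/3 = -5/3 + ((3/5 + 14/5) - 415)/3 = -5/3 + (17/5 - 415)/3 = -5/3 + (1/3)*(-2058/5) = -5/3 - 686/5 = -2083/15)
N(j(13, -41)) + 3896750 = -2083/15 + 3896750 = 58449167/15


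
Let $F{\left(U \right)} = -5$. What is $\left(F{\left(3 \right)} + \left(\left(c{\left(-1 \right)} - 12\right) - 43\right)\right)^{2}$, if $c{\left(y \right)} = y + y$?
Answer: $3844$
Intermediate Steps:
$c{\left(y \right)} = 2 y$
$\left(F{\left(3 \right)} + \left(\left(c{\left(-1 \right)} - 12\right) - 43\right)\right)^{2} = \left(-5 + \left(\left(2 \left(-1\right) - 12\right) - 43\right)\right)^{2} = \left(-5 - 57\right)^{2} = \left(-62\right)^{2} = 3844$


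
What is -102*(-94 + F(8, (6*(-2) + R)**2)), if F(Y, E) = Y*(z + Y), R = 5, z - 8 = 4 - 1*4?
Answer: -3468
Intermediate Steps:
z = 8 (z = 8 + (4 - 1*4) = 8 + (4 - 4) = 8 + 0 = 8)
F(Y, E) = Y*(8 + Y)
-102*(-94 + F(8, (6*(-2) + R)**2)) = -102*(-94 + 8*(8 + 8)) = -102*(-94 + 8*16) = -102*(-94 + 128) = -102*34 = -3468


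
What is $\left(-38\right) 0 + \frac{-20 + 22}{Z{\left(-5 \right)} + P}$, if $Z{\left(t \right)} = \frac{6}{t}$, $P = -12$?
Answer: $- \frac{5}{33} \approx -0.15152$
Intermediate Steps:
$\left(-38\right) 0 + \frac{-20 + 22}{Z{\left(-5 \right)} + P} = \left(-38\right) 0 + \frac{-20 + 22}{\frac{6}{-5} - 12} = 0 + \frac{2}{6 \left(- \frac{1}{5}\right) - 12} = 0 + \frac{2}{- \frac{6}{5} - 12} = 0 + \frac{2}{- \frac{66}{5}} = 0 + 2 \left(- \frac{5}{66}\right) = 0 - \frac{5}{33} = - \frac{5}{33}$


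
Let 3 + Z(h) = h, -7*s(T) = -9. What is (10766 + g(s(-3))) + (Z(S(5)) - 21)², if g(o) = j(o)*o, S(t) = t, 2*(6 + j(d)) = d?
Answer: 1089771/98 ≈ 11120.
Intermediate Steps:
j(d) = -6 + d/2
s(T) = 9/7 (s(T) = -⅐*(-9) = 9/7)
Z(h) = -3 + h
g(o) = o*(-6 + o/2) (g(o) = (-6 + o/2)*o = o*(-6 + o/2))
(10766 + g(s(-3))) + (Z(S(5)) - 21)² = (10766 + (½)*(9/7)*(-12 + 9/7)) + ((-3 + 5) - 21)² = (10766 + (½)*(9/7)*(-75/7)) + (2 - 21)² = (10766 - 675/98) + (-19)² = 1054393/98 + 361 = 1089771/98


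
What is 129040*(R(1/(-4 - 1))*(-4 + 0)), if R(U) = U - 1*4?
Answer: 2167872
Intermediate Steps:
R(U) = -4 + U (R(U) = U - 4 = -4 + U)
129040*(R(1/(-4 - 1))*(-4 + 0)) = 129040*((-4 + 1/(-4 - 1))*(-4 + 0)) = 129040*((-4 + 1/(-5))*(-4)) = 129040*((-4 - 1/5)*(-4)) = 129040*(-21/5*(-4)) = 129040*(84/5) = 2167872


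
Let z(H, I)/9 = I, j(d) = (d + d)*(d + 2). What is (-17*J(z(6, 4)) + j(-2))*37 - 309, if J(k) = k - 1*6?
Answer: -19179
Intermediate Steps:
j(d) = 2*d*(2 + d) (j(d) = (2*d)*(2 + d) = 2*d*(2 + d))
z(H, I) = 9*I
J(k) = -6 + k (J(k) = k - 6 = -6 + k)
(-17*J(z(6, 4)) + j(-2))*37 - 309 = (-17*(-6 + 9*4) + 2*(-2)*(2 - 2))*37 - 309 = (-17*(-6 + 36) + 2*(-2)*0)*37 - 309 = (-17*30 + 0)*37 - 309 = (-510 + 0)*37 - 309 = -510*37 - 309 = -18870 - 309 = -19179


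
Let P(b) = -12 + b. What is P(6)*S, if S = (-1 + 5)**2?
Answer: -96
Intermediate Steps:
S = 16 (S = 4**2 = 16)
P(6)*S = (-12 + 6)*16 = -6*16 = -96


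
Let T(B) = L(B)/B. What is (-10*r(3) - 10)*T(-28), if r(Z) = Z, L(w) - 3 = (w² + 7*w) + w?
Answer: 5630/7 ≈ 804.29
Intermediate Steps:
L(w) = 3 + w² + 8*w (L(w) = 3 + ((w² + 7*w) + w) = 3 + (w² + 8*w) = 3 + w² + 8*w)
T(B) = (3 + B² + 8*B)/B
(-10*r(3) - 10)*T(-28) = (-10*3 - 10)*(8 - 28 + 3/(-28)) = (-30 - 10)*(8 - 28 + 3*(-1/28)) = -40*(8 - 28 - 3/28) = -40*(-563/28) = 5630/7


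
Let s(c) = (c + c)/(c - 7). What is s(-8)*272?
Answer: 4352/15 ≈ 290.13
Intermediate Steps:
s(c) = 2*c/(-7 + c) (s(c) = (2*c)/(-7 + c) = 2*c/(-7 + c))
s(-8)*272 = (2*(-8)/(-7 - 8))*272 = (2*(-8)/(-15))*272 = (2*(-8)*(-1/15))*272 = (16/15)*272 = 4352/15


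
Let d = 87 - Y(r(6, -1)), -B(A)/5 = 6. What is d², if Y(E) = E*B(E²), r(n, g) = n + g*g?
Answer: 88209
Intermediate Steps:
r(n, g) = n + g²
B(A) = -30 (B(A) = -5*6 = -30)
Y(E) = -30*E (Y(E) = E*(-30) = -30*E)
d = 297 (d = 87 - (-30)*(6 + (-1)²) = 87 - (-30)*(6 + 1) = 87 - (-30)*7 = 87 - 1*(-210) = 87 + 210 = 297)
d² = 297² = 88209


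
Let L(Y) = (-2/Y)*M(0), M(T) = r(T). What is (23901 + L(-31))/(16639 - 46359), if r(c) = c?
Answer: -23901/29720 ≈ -0.80421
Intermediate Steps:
M(T) = T
L(Y) = 0 (L(Y) = -2/Y*0 = 0)
(23901 + L(-31))/(16639 - 46359) = (23901 + 0)/(16639 - 46359) = 23901/(-29720) = 23901*(-1/29720) = -23901/29720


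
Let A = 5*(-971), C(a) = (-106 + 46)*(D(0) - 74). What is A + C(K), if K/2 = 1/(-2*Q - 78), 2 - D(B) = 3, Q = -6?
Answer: -355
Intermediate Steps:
D(B) = -1 (D(B) = 2 - 1*3 = 2 - 3 = -1)
K = -1/33 (K = 2/(-2*(-6) - 78) = 2/(12 - 78) = 2/(-66) = 2*(-1/66) = -1/33 ≈ -0.030303)
C(a) = 4500 (C(a) = (-106 + 46)*(-1 - 74) = -60*(-75) = 4500)
A = -4855
A + C(K) = -4855 + 4500 = -355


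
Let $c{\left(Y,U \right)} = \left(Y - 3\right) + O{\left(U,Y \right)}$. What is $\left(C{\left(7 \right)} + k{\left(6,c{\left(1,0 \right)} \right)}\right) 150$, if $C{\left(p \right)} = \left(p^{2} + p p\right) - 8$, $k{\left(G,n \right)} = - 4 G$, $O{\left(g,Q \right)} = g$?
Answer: $9900$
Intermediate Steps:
$c{\left(Y,U \right)} = -3 + U + Y$ ($c{\left(Y,U \right)} = \left(Y - 3\right) + U = \left(-3 + Y\right) + U = -3 + U + Y$)
$C{\left(p \right)} = -8 + 2 p^{2}$ ($C{\left(p \right)} = \left(p^{2} + p^{2}\right) - 8 = 2 p^{2} - 8 = -8 + 2 p^{2}$)
$\left(C{\left(7 \right)} + k{\left(6,c{\left(1,0 \right)} \right)}\right) 150 = \left(\left(-8 + 2 \cdot 7^{2}\right) - 24\right) 150 = \left(\left(-8 + 2 \cdot 49\right) - 24\right) 150 = \left(\left(-8 + 98\right) - 24\right) 150 = \left(90 - 24\right) 150 = 66 \cdot 150 = 9900$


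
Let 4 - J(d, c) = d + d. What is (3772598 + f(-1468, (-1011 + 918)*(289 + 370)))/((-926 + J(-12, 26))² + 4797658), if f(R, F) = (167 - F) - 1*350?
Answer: 1916851/2802031 ≈ 0.68409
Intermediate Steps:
J(d, c) = 4 - 2*d (J(d, c) = 4 - (d + d) = 4 - 2*d)
f(R, F) = -183 - F (f(R, F) = (167 - F) - 350 = -183 - F)
(3772598 + f(-1468, (-1011 + 918)*(289 + 370)))/((-926 + J(-12, 26))² + 4797658) = (3772598 + (-183 - (-1011 + 918)*(289 + 370)))/((-926 + (4 - 2*(-12)))² + 4797658) = (3772598 + (-183 - (-93)*659))/((-926 + (4 + 24))² + 4797658) = (3772598 + (-183 - 1*(-61287)))/((-926 + 28)² + 4797658) = (3772598 + (-183 + 61287))/((-898)² + 4797658) = (3772598 + 61104)/(806404 + 4797658) = 3833702/5604062 = 3833702*(1/5604062) = 1916851/2802031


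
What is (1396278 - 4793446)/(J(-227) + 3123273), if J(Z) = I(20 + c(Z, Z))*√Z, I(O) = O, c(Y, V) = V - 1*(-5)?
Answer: -10610283090864/9754843495037 - 686227936*I*√227/9754843495037 ≈ -1.0877 - 0.0010599*I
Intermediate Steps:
c(Y, V) = 5 + V (c(Y, V) = V + 5 = 5 + V)
J(Z) = √Z*(25 + Z) (J(Z) = (20 + (5 + Z))*√Z = (25 + Z)*√Z = √Z*(25 + Z))
(1396278 - 4793446)/(J(-227) + 3123273) = (1396278 - 4793446)/(√(-227)*(25 - 227) + 3123273) = -3397168/((I*√227)*(-202) + 3123273) = -3397168/(-202*I*√227 + 3123273) = -3397168/(3123273 - 202*I*√227)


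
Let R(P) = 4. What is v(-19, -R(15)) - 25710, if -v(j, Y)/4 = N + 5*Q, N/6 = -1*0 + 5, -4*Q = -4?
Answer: -25850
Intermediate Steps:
Q = 1 (Q = -1/4*(-4) = 1)
N = 30 (N = 6*(-1*0 + 5) = 6*(0 + 5) = 6*5 = 30)
v(j, Y) = -140 (v(j, Y) = -4*(30 + 5*1) = -4*(30 + 5) = -4*35 = -140)
v(-19, -R(15)) - 25710 = -140 - 25710 = -25850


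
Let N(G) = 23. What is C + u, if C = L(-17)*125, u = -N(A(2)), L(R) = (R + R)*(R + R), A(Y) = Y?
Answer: 144477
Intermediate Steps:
L(R) = 4*R² (L(R) = (2*R)*(2*R) = 4*R²)
u = -23 (u = -1*23 = -23)
C = 144500 (C = (4*(-17)²)*125 = (4*289)*125 = 1156*125 = 144500)
C + u = 144500 - 23 = 144477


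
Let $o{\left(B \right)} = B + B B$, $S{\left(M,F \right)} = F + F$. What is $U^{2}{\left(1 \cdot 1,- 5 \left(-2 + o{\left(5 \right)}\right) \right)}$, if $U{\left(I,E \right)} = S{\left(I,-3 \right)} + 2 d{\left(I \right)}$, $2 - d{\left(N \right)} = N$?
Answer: $16$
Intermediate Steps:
$d{\left(N \right)} = 2 - N$
$S{\left(M,F \right)} = 2 F$
$o{\left(B \right)} = B + B^{2}$
$U{\left(I,E \right)} = -2 - 2 I$ ($U{\left(I,E \right)} = 2 \left(-3\right) + 2 \left(2 - I\right) = -6 - \left(-4 + 2 I\right) = -2 - 2 I$)
$U^{2}{\left(1 \cdot 1,- 5 \left(-2 + o{\left(5 \right)}\right) \right)} = \left(-2 - 2 \cdot 1 \cdot 1\right)^{2} = \left(-2 - 2\right)^{2} = \left(-4\right)^{2} = 16$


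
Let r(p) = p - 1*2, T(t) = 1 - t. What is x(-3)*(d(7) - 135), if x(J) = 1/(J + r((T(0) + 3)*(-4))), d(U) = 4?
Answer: 131/21 ≈ 6.2381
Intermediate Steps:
r(p) = -2 + p (r(p) = p - 2 = -2 + p)
x(J) = 1/(-18 + J) (x(J) = 1/(J + (-2 + ((1 - 1*0) + 3)*(-4))) = 1/(J + (-2 + ((1 + 0) + 3)*(-4))) = 1/(J + (-2 + (1 + 3)*(-4))) = 1/(J + (-2 + 4*(-4))) = 1/(J + (-2 - 16)) = 1/(J - 18) = 1/(-18 + J))
x(-3)*(d(7) - 135) = (4 - 135)/(-18 - 3) = -131/(-21) = -1/21*(-131) = 131/21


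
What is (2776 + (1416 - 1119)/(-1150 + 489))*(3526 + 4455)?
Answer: 14642253859/661 ≈ 2.2152e+7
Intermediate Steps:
(2776 + (1416 - 1119)/(-1150 + 489))*(3526 + 4455) = (2776 + 297/(-661))*7981 = (2776 + 297*(-1/661))*7981 = (2776 - 297/661)*7981 = (1834639/661)*7981 = 14642253859/661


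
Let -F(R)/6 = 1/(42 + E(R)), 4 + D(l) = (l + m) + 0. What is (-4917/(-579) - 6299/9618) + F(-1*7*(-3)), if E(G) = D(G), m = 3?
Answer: 445425223/57544494 ≈ 7.7405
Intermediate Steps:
D(l) = -1 + l (D(l) = -4 + ((l + 3) + 0) = -4 + ((3 + l) + 0) = -4 + (3 + l) = -1 + l)
E(G) = -1 + G
F(R) = -6/(41 + R) (F(R) = -6/(42 + (-1 + R)) = -6/(41 + R))
(-4917/(-579) - 6299/9618) + F(-1*7*(-3)) = (-4917/(-579) - 6299/9618) - 6/(41 - 1*7*(-3)) = (-4917*(-1/579) - 6299*1/9618) - 6/(41 - 7*(-3)) = (1639/193 - 6299/9618) - 6/(41 + 21) = 14548195/1856274 - 6/62 = 14548195/1856274 - 6*1/62 = 14548195/1856274 - 3/31 = 445425223/57544494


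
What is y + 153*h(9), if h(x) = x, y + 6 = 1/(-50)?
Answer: 68549/50 ≈ 1371.0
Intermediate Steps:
y = -301/50 (y = -6 + 1/(-50) = -6 - 1/50 = -301/50 ≈ -6.0200)
y + 153*h(9) = -301/50 + 153*9 = -301/50 + 1377 = 68549/50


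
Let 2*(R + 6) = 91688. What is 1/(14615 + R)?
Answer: 1/60453 ≈ 1.6542e-5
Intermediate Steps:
R = 45838 (R = -6 + (½)*91688 = -6 + 45844 = 45838)
1/(14615 + R) = 1/(14615 + 45838) = 1/60453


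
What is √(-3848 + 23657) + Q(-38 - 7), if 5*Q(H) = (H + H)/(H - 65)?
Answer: 9/55 + 3*√2201 ≈ 140.91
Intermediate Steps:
Q(H) = 2*H/(5*(-65 + H)) (Q(H) = ((H + H)/(H - 65))/5 = ((2*H)/(-65 + H))/5 = (2*H/(-65 + H))/5 = 2*H/(5*(-65 + H)))
√(-3848 + 23657) + Q(-38 - 7) = √(-3848 + 23657) + 2*(-38 - 7)/(5*(-65 + (-38 - 7))) = √19809 + (⅖)*(-45)/(-65 - 45) = 3*√2201 + (⅖)*(-45)/(-110) = 3*√2201 + (⅖)*(-45)*(-1/110) = 3*√2201 + 9/55 = 9/55 + 3*√2201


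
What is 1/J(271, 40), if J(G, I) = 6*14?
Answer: 1/84 ≈ 0.011905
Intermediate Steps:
J(G, I) = 84
1/J(271, 40) = 1/84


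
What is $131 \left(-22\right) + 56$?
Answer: $-2826$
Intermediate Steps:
$131 \left(-22\right) + 56 = -2882 + 56 = -2826$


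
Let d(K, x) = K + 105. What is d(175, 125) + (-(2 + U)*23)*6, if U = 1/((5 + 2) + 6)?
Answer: -86/13 ≈ -6.6154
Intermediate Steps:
d(K, x) = 105 + K
U = 1/13 (U = 1/(7 + 6) = 1/13 ≈ 0.076923)
d(175, 125) + (-(2 + U)*23)*6 = (105 + 175) + (-(2 + 1/13)*23)*6 = 280 + (-1*27/13*23)*6 = 280 - 27/13*23*6 = 280 - 621/13*6 = 280 - 3726/13 = -86/13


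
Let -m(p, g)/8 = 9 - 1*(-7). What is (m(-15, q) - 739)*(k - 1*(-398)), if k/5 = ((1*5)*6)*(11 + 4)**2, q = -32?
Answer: -29606316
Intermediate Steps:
m(p, g) = -128 (m(p, g) = -8*(9 - 1*(-7)) = -8*(9 + 7) = -8*16 = -128)
k = 33750 (k = 5*(((1*5)*6)*(11 + 4)**2) = 5*((5*6)*15**2) = 5*(30*225) = 5*6750 = 33750)
(m(-15, q) - 739)*(k - 1*(-398)) = (-128 - 739)*(33750 - 1*(-398)) = -867*(33750 + 398) = -867*34148 = -29606316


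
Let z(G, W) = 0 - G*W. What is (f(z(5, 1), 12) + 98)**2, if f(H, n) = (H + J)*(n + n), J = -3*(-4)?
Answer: 70756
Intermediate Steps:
z(G, W) = -G*W (z(G, W) = 0 - G*W = -G*W)
J = 12
f(H, n) = 2*n*(12 + H) (f(H, n) = (H + 12)*(n + n) = (12 + H)*(2*n) = 2*n*(12 + H))
(f(z(5, 1), 12) + 98)**2 = (2*12*(12 - 1*5*1) + 98)**2 = (2*12*(12 - 5) + 98)**2 = (2*12*7 + 98)**2 = (168 + 98)**2 = 266**2 = 70756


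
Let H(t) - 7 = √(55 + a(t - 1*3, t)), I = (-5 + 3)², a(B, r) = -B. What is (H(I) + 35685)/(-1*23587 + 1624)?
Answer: -35692/21963 - √6/7321 ≈ -1.6254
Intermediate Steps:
I = 4 (I = (-2)² = 4)
H(t) = 7 + √(58 - t) (H(t) = 7 + √(55 - (t - 1*3)) = 7 + √(55 - (t - 3)) = 7 + √(55 - (-3 + t)) = 7 + √(55 + (3 - t)) = 7 + √(58 - t))
(H(I) + 35685)/(-1*23587 + 1624) = ((7 + √(58 - 1*4)) + 35685)/(-1*23587 + 1624) = ((7 + √(58 - 4)) + 35685)/(-23587 + 1624) = ((7 + √54) + 35685)/(-21963) = ((7 + 3*√6) + 35685)*(-1/21963) = (35692 + 3*√6)*(-1/21963) = -35692/21963 - √6/7321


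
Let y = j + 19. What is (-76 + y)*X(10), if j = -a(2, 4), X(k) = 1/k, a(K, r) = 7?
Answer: -32/5 ≈ -6.4000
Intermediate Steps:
j = -7 (j = -1*7 = -7)
y = 12 (y = -7 + 19 = 12)
(-76 + y)*X(10) = (-76 + 12)/10 = -64*1/10 = -32/5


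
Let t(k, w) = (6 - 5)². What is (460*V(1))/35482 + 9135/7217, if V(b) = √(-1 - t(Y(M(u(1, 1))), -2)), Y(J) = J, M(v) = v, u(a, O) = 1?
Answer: 1305/1031 + 230*I*√2/17741 ≈ 1.2658 + 0.018334*I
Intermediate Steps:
t(k, w) = 1 (t(k, w) = 1² = 1)
V(b) = I*√2 (V(b) = √(-1 - 1*1) = √(-1 - 1) = √(-2) = I*√2)
(460*V(1))/35482 + 9135/7217 = (460*(I*√2))/35482 + 9135/7217 = (460*I*√2)*(1/35482) + 9135*(1/7217) = 230*I*√2/17741 + 1305/1031 = 1305/1031 + 230*I*√2/17741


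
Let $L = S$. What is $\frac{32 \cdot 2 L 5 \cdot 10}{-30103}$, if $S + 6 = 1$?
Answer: $\frac{16000}{30103} \approx 0.53151$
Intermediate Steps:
$S = -5$ ($S = -6 + 1 = -5$)
$L = -5$
$\frac{32 \cdot 2 L 5 \cdot 10}{-30103} = \frac{32 \cdot 2 \left(-5\right) 5 \cdot 10}{-30103} = 32 \left(\left(-10\right) 5\right) 10 \left(- \frac{1}{30103}\right) = 32 \left(-50\right) 10 \left(- \frac{1}{30103}\right) = \left(-1600\right) 10 \left(- \frac{1}{30103}\right) = \left(-16000\right) \left(- \frac{1}{30103}\right) = \frac{16000}{30103}$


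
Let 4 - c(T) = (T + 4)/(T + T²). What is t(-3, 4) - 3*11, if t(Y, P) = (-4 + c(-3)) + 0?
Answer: -199/6 ≈ -33.167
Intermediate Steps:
c(T) = 4 - (4 + T)/(T + T²) (c(T) = 4 - (T + 4)/(T + T²) = 4 - (4 + T)/(T + T²))
t(Y, P) = -⅙ (t(Y, P) = (-4 + (-4 + 3*(-3) + 4*(-3)²)/((-3)*(1 - 3))) + 0 = (-4 - ⅓*(-4 - 9 + 4*9)/(-2)) + 0 = (-4 - ⅓*(-½)*(-4 - 9 + 36)) + 0 = (-4 - ⅓*(-½)*23) + 0 = (-4 + 23/6) + 0 = -⅙ + 0 = -⅙)
t(-3, 4) - 3*11 = -⅙ - 3*11 = -⅙ - 33 = -199/6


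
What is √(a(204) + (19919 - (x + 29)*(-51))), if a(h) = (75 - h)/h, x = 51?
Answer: 3*√3082457/34 ≈ 154.91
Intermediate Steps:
a(h) = (75 - h)/h
√(a(204) + (19919 - (x + 29)*(-51))) = √((75 - 1*204)/204 + (19919 - (51 + 29)*(-51))) = √((75 - 204)/204 + (19919 - 80*(-51))) = √((1/204)*(-129) + (19919 - 1*(-4080))) = √(-43/68 + (19919 + 4080)) = √(-43/68 + 23999) = √(1631889/68) = 3*√3082457/34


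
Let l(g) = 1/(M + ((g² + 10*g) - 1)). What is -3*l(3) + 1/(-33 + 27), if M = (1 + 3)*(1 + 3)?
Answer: -2/9 ≈ -0.22222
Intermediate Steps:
M = 16 (M = 4*4 = 16)
l(g) = 1/(15 + g² + 10*g) (l(g) = 1/(16 + ((g² + 10*g) - 1)) = 1/(16 + (-1 + g² + 10*g)) = 1/(15 + g² + 10*g))
-3*l(3) + 1/(-33 + 27) = -3/(15 + 3² + 10*3) + 1/(-33 + 27) = -3/(15 + 9 + 30) + 1/(-6) = -3/54 - ⅙ = -3*1/54 - ⅙ = -1/18 - ⅙ = -2/9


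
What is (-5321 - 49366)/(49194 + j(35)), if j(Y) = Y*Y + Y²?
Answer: -54687/51644 ≈ -1.0589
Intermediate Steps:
j(Y) = 2*Y² (j(Y) = Y² + Y² = 2*Y²)
(-5321 - 49366)/(49194 + j(35)) = (-5321 - 49366)/(49194 + 2*35²) = -54687/(49194 + 2*1225) = -54687/(49194 + 2450) = -54687/51644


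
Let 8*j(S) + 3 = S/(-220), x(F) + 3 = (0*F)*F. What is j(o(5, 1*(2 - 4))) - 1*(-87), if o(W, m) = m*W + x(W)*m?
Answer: 9529/110 ≈ 86.627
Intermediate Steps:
x(F) = -3 (x(F) = -3 + (0*F)*F = -3 + 0*F = -3 + 0 = -3)
o(W, m) = -3*m + W*m (o(W, m) = m*W - 3*m = W*m - 3*m = -3*m + W*m)
j(S) = -3/8 - S/1760 (j(S) = -3/8 + (S/(-220))/8 = -3/8 + (S*(-1/220))/8 = -3/8 + (-S/220)/8 = -3/8 - S/1760)
j(o(5, 1*(2 - 4))) - 1*(-87) = (-3/8 - 1*(2 - 4)*(-3 + 5)/1760) - 1*(-87) = (-3/8 - 1*(-2)*2/1760) + 87 = (-3/8 - (-1)*2/880) + 87 = (-3/8 - 1/1760*(-4)) + 87 = (-3/8 + 1/440) + 87 = -41/110 + 87 = 9529/110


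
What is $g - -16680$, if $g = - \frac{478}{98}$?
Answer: $\frac{817081}{49} \approx 16675.0$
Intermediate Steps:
$g = - \frac{239}{49}$ ($g = \left(-478\right) \frac{1}{98} = - \frac{239}{49} \approx -4.8775$)
$g - -16680 = - \frac{239}{49} - -16680 = - \frac{239}{49} + 16680 = \frac{817081}{49}$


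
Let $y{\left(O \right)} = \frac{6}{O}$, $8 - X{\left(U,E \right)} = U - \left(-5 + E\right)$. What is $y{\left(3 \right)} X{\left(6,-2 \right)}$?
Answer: $-10$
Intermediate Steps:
$X{\left(U,E \right)} = 3 + E - U$ ($X{\left(U,E \right)} = 8 - \left(U - \left(-5 + E\right)\right) = 8 - \left(5 + U - E\right) = 3 + E - U$)
$y{\left(3 \right)} X{\left(6,-2 \right)} = \frac{6}{3} \left(3 - 2 - 6\right) = 6 \cdot \frac{1}{3} \left(3 - 2 - 6\right) = 2 \left(-5\right) = -10$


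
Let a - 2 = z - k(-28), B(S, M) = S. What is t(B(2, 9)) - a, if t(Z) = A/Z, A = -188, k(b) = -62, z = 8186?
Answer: -8344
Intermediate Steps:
t(Z) = -188/Z
a = 8250 (a = 2 + (8186 - 1*(-62)) = 2 + (8186 + 62) = 2 + 8248 = 8250)
t(B(2, 9)) - a = -188/2 - 1*8250 = -188*½ - 8250 = -94 - 8250 = -8344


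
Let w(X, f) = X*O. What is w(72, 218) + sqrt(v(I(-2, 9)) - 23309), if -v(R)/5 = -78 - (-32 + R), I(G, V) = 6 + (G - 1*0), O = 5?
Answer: 360 + I*sqrt(23059) ≈ 360.0 + 151.85*I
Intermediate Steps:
w(X, f) = 5*X (w(X, f) = X*5 = 5*X)
I(G, V) = 6 + G (I(G, V) = 6 + (G + 0) = 6 + G)
v(R) = 230 + 5*R (v(R) = -5*(-78 - (-32 + R)) = -5*(-78 + (32 - R)) = -5*(-46 - R) = 230 + 5*R)
w(72, 218) + sqrt(v(I(-2, 9)) - 23309) = 5*72 + sqrt((230 + 5*(6 - 2)) - 23309) = 360 + sqrt((230 + 5*4) - 23309) = 360 + sqrt((230 + 20) - 23309) = 360 + sqrt(250 - 23309) = 360 + sqrt(-23059) = 360 + I*sqrt(23059)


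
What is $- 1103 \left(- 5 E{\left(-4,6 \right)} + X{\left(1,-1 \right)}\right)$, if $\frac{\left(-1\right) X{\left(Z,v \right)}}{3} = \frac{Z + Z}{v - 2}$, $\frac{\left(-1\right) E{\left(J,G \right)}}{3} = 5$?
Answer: $-84931$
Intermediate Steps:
$E{\left(J,G \right)} = -15$ ($E{\left(J,G \right)} = \left(-3\right) 5 = -15$)
$X{\left(Z,v \right)} = - \frac{6 Z}{-2 + v}$ ($X{\left(Z,v \right)} = - 3 \frac{Z + Z}{v - 2} = - 3 \frac{2 Z}{-2 + v} = - \frac{6 Z}{-2 + v}$)
$- 1103 \left(- 5 E{\left(-4,6 \right)} + X{\left(1,-1 \right)}\right) = - 1103 \left(\left(-5\right) \left(-15\right) - \frac{6}{-2 - 1}\right) = - 1103 \left(75 - \frac{6}{-3}\right) = - 1103 \left(75 - 6 \left(- \frac{1}{3}\right)\right) = - 1103 \left(75 + 2\right) = \left(-1103\right) 77 = -84931$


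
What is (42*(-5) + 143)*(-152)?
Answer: 10184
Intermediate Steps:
(42*(-5) + 143)*(-152) = (-210 + 143)*(-152) = -67*(-152) = 10184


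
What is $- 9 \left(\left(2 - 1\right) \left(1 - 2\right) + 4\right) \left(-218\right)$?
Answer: $5886$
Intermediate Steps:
$- 9 \left(\left(2 - 1\right) \left(1 - 2\right) + 4\right) \left(-218\right) = - 9 \left(1 \left(1 - 2\right) + 4\right) \left(-218\right) = - 9 \left(1 \left(-1\right) + 4\right) \left(-218\right) = - 9 \left(-1 + 4\right) \left(-218\right) = \left(-9\right) 3 \left(-218\right) = \left(-27\right) \left(-218\right) = 5886$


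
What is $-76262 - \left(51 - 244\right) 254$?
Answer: $-27240$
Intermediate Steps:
$-76262 - \left(51 - 244\right) 254 = -76262 - \left(-193\right) 254 = -76262 - -49022 = -76262 + 49022 = -27240$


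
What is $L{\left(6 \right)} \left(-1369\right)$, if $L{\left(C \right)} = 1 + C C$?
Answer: $-50653$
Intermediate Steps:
$L{\left(C \right)} = 1 + C^{2}$
$L{\left(6 \right)} \left(-1369\right) = \left(1 + 6^{2}\right) \left(-1369\right) = \left(1 + 36\right) \left(-1369\right) = 37 \left(-1369\right) = -50653$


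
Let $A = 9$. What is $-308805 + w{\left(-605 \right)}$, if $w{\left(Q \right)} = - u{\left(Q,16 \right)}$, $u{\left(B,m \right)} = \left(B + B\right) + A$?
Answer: $-307604$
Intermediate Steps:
$u{\left(B,m \right)} = 9 + 2 B$ ($u{\left(B,m \right)} = \left(B + B\right) + 9 = 2 B + 9 = 9 + 2 B$)
$w{\left(Q \right)} = -9 - 2 Q$ ($w{\left(Q \right)} = - (9 + 2 Q) = -9 - 2 Q$)
$-308805 + w{\left(-605 \right)} = -308805 - -1201 = -308805 + \left(-9 + 1210\right) = -308805 + 1201 = -307604$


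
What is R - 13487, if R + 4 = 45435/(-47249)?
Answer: -637481694/47249 ≈ -13492.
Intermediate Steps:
R = -234431/47249 (R = -4 + 45435/(-47249) = -4 + 45435*(-1/47249) = -4 - 45435/47249 = -234431/47249 ≈ -4.9616)
R - 13487 = -234431/47249 - 13487 = -637481694/47249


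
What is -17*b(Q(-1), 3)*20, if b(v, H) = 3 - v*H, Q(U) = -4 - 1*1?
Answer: -6120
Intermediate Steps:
Q(U) = -5 (Q(U) = -4 - 1 = -5)
b(v, H) = 3 - H*v
-17*b(Q(-1), 3)*20 = -17*(3 - 1*3*(-5))*20 = -17*(3 + 15)*20 = -17*18*20 = -306*20 = -6120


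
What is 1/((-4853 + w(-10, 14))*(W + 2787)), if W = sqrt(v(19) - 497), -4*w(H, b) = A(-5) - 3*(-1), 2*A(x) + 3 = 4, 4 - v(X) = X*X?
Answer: -22296/301647867313 + 8*I*sqrt(854)/301647867313 ≈ -7.3914e-8 + 7.7503e-10*I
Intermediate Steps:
v(X) = 4 - X**2 (v(X) = 4 - X*X = 4 - X**2)
A(x) = 1/2 (A(x) = -3/2 + (1/2)*4 = -3/2 + 2 = 1/2)
w(H, b) = -7/8 (w(H, b) = -(1/2 - 3*(-1))/4 = -(1/2 + 3)/4 = -1/4*7/2 = -7/8)
W = I*sqrt(854) (W = sqrt((4 - 1*19**2) - 497) = sqrt((4 - 1*361) - 497) = sqrt((4 - 361) - 497) = sqrt(-357 - 497) = sqrt(-854) = I*sqrt(854) ≈ 29.223*I)
1/((-4853 + w(-10, 14))*(W + 2787)) = 1/((-4853 - 7/8)*(I*sqrt(854) + 2787)) = 1/(-38831*(2787 + I*sqrt(854))/8) = 1/(-108221997/8 - 38831*I*sqrt(854)/8)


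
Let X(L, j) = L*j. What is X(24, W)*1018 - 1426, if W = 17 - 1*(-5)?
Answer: 536078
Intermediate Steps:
W = 22 (W = 17 + 5 = 22)
X(24, W)*1018 - 1426 = (24*22)*1018 - 1426 = 528*1018 - 1426 = 537504 - 1426 = 536078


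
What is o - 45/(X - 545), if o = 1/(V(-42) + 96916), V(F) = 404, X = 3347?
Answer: -729433/45448440 ≈ -0.016050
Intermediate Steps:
o = 1/97320 (o = 1/(404 + 96916) = 1/97320 ≈ 1.0275e-5)
o - 45/(X - 545) = 1/97320 - 45/(3347 - 545) = 1/97320 - 45/2802 = 1/97320 + (1/2802)*(-45) = 1/97320 - 15/934 = -729433/45448440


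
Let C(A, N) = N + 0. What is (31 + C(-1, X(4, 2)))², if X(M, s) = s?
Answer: 1089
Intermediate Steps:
C(A, N) = N
(31 + C(-1, X(4, 2)))² = (31 + 2)² = 33² = 1089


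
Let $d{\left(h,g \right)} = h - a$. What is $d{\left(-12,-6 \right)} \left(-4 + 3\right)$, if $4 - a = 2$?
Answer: $14$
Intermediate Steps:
$a = 2$ ($a = 4 - 2 = 2$)
$d{\left(h,g \right)} = -2 + h$ ($d{\left(h,g \right)} = h - 2 = -2 + h$)
$d{\left(-12,-6 \right)} \left(-4 + 3\right) = \left(-2 - 12\right) \left(-4 + 3\right) = \left(-14\right) \left(-1\right) = 14$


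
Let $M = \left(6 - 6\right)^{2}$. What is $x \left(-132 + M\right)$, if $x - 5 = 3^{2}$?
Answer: $-1848$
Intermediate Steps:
$x = 14$ ($x = 5 + 3^{2} = 5 + 9 = 14$)
$M = 0$ ($M = 0^{2} = 0$)
$x \left(-132 + M\right) = 14 \left(-132 + 0\right) = 14 \left(-132\right) = -1848$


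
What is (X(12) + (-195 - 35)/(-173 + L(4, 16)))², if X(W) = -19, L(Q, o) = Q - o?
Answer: 431649/1369 ≈ 315.30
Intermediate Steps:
(X(12) + (-195 - 35)/(-173 + L(4, 16)))² = (-19 + (-195 - 35)/(-173 + (4 - 1*16)))² = (-19 - 230/(-173 + (4 - 16)))² = (-19 - 230/(-173 - 12))² = (-19 - 230/(-185))² = (-19 - 230*(-1/185))² = (-19 + 46/37)² = (-657/37)² = 431649/1369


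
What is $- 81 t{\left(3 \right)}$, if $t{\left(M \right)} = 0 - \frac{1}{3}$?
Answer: $27$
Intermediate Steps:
$t{\left(M \right)} = - \frac{1}{3}$ ($t{\left(M \right)} = 0 - \frac{1}{3} = - \frac{1}{3}$)
$- 81 t{\left(3 \right)} = \left(-81\right) \left(- \frac{1}{3}\right) = 27$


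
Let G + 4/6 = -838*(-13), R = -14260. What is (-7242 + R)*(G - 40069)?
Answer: 1882005554/3 ≈ 6.2734e+8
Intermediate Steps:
G = 32680/3 (G = -2/3 - 838*(-13) = -2/3 + 10894 = 32680/3 ≈ 10893.)
(-7242 + R)*(G - 40069) = (-7242 - 14260)*(32680/3 - 40069) = -21502*(-87527/3) = 1882005554/3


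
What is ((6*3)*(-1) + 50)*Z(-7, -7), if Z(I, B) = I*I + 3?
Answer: 1664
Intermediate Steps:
Z(I, B) = 3 + I² (Z(I, B) = I² + 3 = 3 + I²)
((6*3)*(-1) + 50)*Z(-7, -7) = ((6*3)*(-1) + 50)*(3 + (-7)²) = (18*(-1) + 50)*(3 + 49) = (-18 + 50)*52 = 32*52 = 1664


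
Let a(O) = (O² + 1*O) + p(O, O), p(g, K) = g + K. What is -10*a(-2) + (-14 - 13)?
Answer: -7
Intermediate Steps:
p(g, K) = K + g
a(O) = O² + 3*O (a(O) = (O² + 1*O) + (O + O) = (O² + O) + 2*O = (O + O²) + 2*O = O² + 3*O)
-10*a(-2) + (-14 - 13) = -(-20)*(3 - 2) + (-14 - 13) = -(-20) - 27 = -10*(-2) - 27 = 20 - 27 = -7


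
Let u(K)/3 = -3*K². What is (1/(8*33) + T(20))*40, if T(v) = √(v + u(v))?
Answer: 5/33 + 80*I*√895 ≈ 0.15152 + 2393.3*I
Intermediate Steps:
u(K) = -9*K² (u(K) = 3*(-3*K²) = -9*K²)
T(v) = √(v - 9*v²)
(1/(8*33) + T(20))*40 = (1/(8*33) + √(20*(1 - 9*20)))*40 = (1/264 + √(20*(1 - 180)))*40 = (1/264 + √(20*(-179)))*40 = (1/264 + √(-3580))*40 = (1/264 + 2*I*√895)*40 = 5/33 + 80*I*√895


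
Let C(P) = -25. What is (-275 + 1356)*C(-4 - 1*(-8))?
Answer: -27025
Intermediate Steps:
(-275 + 1356)*C(-4 - 1*(-8)) = (-275 + 1356)*(-25) = 1081*(-25) = -27025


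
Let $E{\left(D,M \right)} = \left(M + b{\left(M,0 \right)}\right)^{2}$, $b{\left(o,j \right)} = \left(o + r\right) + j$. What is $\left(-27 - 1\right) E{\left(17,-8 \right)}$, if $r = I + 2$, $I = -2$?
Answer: $-7168$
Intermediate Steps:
$r = 0$ ($r = -2 + 2 = 0$)
$b{\left(o,j \right)} = j + o$ ($b{\left(o,j \right)} = \left(o + 0\right) + j = o + j = j + o$)
$E{\left(D,M \right)} = 4 M^{2}$ ($E{\left(D,M \right)} = \left(M + \left(0 + M\right)\right)^{2} = \left(M + M\right)^{2} = \left(2 M\right)^{2} = 4 M^{2}$)
$\left(-27 - 1\right) E{\left(17,-8 \right)} = \left(-27 - 1\right) 4 \left(-8\right)^{2} = - 28 \cdot 4 \cdot 64 = \left(-28\right) 256 = -7168$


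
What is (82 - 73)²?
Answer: 81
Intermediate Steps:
(82 - 73)² = 9² = 81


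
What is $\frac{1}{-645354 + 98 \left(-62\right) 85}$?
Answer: $- \frac{1}{1161814} \approx -8.6072 \cdot 10^{-7}$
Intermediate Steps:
$\frac{1}{-645354 + 98 \left(-62\right) 85} = \frac{1}{-645354 - 516460} = \frac{1}{-1161814} = - \frac{1}{1161814}$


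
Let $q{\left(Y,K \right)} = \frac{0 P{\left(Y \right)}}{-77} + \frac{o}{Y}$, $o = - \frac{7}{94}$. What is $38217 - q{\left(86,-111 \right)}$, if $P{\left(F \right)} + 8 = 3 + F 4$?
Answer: $\frac{308946235}{8084} \approx 38217.0$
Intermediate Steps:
$P{\left(F \right)} = -5 + 4 F$ ($P{\left(F \right)} = -8 + \left(3 + F 4\right) = -8 + \left(3 + 4 F\right) = -5 + 4 F$)
$o = - \frac{7}{94}$ ($o = \left(-7\right) \frac{1}{94} = - \frac{7}{94} \approx -0.074468$)
$q{\left(Y,K \right)} = - \frac{7}{94 Y}$ ($q{\left(Y,K \right)} = \frac{0 \left(-5 + 4 Y\right)}{-77} - \frac{7}{94 Y} = 0 \left(- \frac{1}{77}\right) - \frac{7}{94 Y} = 0 - \frac{7}{94 Y} = - \frac{7}{94 Y}$)
$38217 - q{\left(86,-111 \right)} = 38217 - - \frac{7}{94 \cdot 86} = 38217 - \left(- \frac{7}{94}\right) \frac{1}{86} = 38217 - - \frac{7}{8084} = 38217 + \frac{7}{8084} = \frac{308946235}{8084}$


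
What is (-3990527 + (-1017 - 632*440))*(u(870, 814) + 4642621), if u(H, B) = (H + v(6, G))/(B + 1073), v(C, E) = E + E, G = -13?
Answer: -12468193963180568/629 ≈ -1.9822e+13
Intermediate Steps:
v(C, E) = 2*E
u(H, B) = (-26 + H)/(1073 + B) (u(H, B) = (H + 2*(-13))/(B + 1073) = (H - 26)/(1073 + B) = (-26 + H)/(1073 + B))
(-3990527 + (-1017 - 632*440))*(u(870, 814) + 4642621) = (-3990527 + (-1017 - 632*440))*((-26 + 870)/(1073 + 814) + 4642621) = (-3990527 + (-1017 - 278080))*(844/1887 + 4642621) = (-3990527 - 279097)*((1/1887)*844 + 4642621) = -4269624*(844/1887 + 4642621) = -4269624*8760626671/1887 = -12468193963180568/629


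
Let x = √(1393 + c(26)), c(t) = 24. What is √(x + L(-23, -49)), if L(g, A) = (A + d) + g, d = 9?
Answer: √(-63 + √1417) ≈ 5.0356*I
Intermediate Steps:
x = √1417 (x = √(1393 + 24) = √1417 ≈ 37.643)
L(g, A) = 9 + A + g (L(g, A) = (A + 9) + g = (9 + A) + g = 9 + A + g)
√(x + L(-23, -49)) = √(√1417 + (9 - 49 - 23)) = √(√1417 - 63) = √(-63 + √1417)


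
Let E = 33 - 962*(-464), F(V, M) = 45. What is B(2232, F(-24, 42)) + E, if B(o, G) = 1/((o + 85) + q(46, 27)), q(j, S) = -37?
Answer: 1017794281/2280 ≈ 4.4640e+5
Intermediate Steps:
B(o, G) = 1/(48 + o) (B(o, G) = 1/((o + 85) - 37) = 1/((85 + o) - 37) = 1/(48 + o))
E = 446401 (E = 33 + 446368 = 446401)
B(2232, F(-24, 42)) + E = 1/(48 + 2232) + 446401 = 1/2280 + 446401 = 1017794281/2280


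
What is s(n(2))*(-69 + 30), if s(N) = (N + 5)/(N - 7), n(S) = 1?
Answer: 39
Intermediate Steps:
s(N) = (5 + N)/(-7 + N)
s(n(2))*(-69 + 30) = ((5 + 1)/(-7 + 1))*(-69 + 30) = (6/(-6))*(-39) = -⅙*6*(-39) = -1*(-39) = 39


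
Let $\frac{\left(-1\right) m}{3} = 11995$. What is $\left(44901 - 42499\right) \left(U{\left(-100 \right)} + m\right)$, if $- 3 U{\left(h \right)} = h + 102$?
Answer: $- \frac{259312714}{3} \approx -8.6438 \cdot 10^{7}$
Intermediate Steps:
$U{\left(h \right)} = -34 - \frac{h}{3}$ ($U{\left(h \right)} = - \frac{h + 102}{3} = - \frac{102 + h}{3} = -34 - \frac{h}{3}$)
$m = -35985$ ($m = \left(-3\right) 11995 = -35985$)
$\left(44901 - 42499\right) \left(U{\left(-100 \right)} + m\right) = \left(44901 - 42499\right) \left(\left(-34 - - \frac{100}{3}\right) - 35985\right) = 2402 \left(\left(-34 + \frac{100}{3}\right) - 35985\right) = 2402 \left(- \frac{2}{3} - 35985\right) = 2402 \left(- \frac{107957}{3}\right) = - \frac{259312714}{3}$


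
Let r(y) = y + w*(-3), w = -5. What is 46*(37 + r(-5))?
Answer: 2162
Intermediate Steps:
r(y) = 15 + y (r(y) = y - 5*(-3) = y + 15 = 15 + y)
46*(37 + r(-5)) = 46*(37 + (15 - 5)) = 46*(37 + 10) = 46*47 = 2162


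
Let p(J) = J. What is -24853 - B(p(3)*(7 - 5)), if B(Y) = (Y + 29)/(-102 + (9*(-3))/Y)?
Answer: -5293619/213 ≈ -24853.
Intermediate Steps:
B(Y) = (29 + Y)/(-102 - 27/Y)
-24853 - B(p(3)*(7 - 5)) = -24853 - (-1)*3*(7 - 5)*(29 + 3*(7 - 5))/(27 + 102*(3*(7 - 5))) = -24853 - (-1)*3*2*(29 + 3*2)/(27 + 102*(3*2)) = -24853 - (-1)*6*(29 + 6)/(27 + 102*6) = -24853 - (-1)*6*35/(27 + 612) = -24853 - (-1)*6*35/639 = -24853 - 1*(-70/213) = -24853 + 70/213 = -5293619/213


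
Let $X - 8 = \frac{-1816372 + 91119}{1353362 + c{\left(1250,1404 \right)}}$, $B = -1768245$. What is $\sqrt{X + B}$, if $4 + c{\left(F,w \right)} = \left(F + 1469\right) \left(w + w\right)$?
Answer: $\frac{i \sqrt{142855381717941088130}}{8988310} \approx 1329.8 i$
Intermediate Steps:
$c{\left(F,w \right)} = -4 + 2 w \left(1469 + F\right)$ ($c{\left(F,w \right)} = -4 + \left(F + 1469\right) \left(w + w\right) = -4 + \left(1469 + F\right) 2 w = -4 + 2 w \left(1469 + F\right)$)
$X = \frac{70181227}{8988310}$ ($X = 8 + \frac{-1816372 + 91119}{1353362 + \left(-4 + 2938 \cdot 1404 + 2 \cdot 1250 \cdot 1404\right)} = 8 - \frac{1725253}{1353362 + \left(-4 + 4124952 + 3510000\right)} = 8 - \frac{1725253}{1353362 + 7634948} = 8 - \frac{1725253}{8988310} = \frac{70181227}{8988310} \approx 7.8081$)
$\sqrt{X + B} = \sqrt{\frac{70181227}{8988310} - 1768245} = \sqrt{- \frac{15893464034723}{8988310}} = \frac{i \sqrt{142855381717941088130}}{8988310}$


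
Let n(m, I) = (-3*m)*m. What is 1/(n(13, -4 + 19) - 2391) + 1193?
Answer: 3457313/2898 ≈ 1193.0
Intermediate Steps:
n(m, I) = -3*m**2
1/(n(13, -4 + 19) - 2391) + 1193 = 1/(-3*13**2 - 2391) + 1193 = 1/(-3*169 - 2391) + 1193 = 1/(-507 - 2391) + 1193 = 1/(-2898) + 1193 = -1/2898 + 1193 = 3457313/2898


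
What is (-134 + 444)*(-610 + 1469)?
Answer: 266290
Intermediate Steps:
(-134 + 444)*(-610 + 1469) = 310*859 = 266290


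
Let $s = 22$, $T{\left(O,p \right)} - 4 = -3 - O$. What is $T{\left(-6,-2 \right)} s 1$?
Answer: $154$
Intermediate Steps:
$T{\left(O,p \right)} = 1 - O$ ($T{\left(O,p \right)} = 4 - \left(3 + O\right) = 1 - O$)
$T{\left(-6,-2 \right)} s 1 = \left(1 - -6\right) 22 \cdot 1 = \left(1 + 6\right) 22 \cdot 1 = 7 \cdot 22 \cdot 1 = 154 \cdot 1 = 154$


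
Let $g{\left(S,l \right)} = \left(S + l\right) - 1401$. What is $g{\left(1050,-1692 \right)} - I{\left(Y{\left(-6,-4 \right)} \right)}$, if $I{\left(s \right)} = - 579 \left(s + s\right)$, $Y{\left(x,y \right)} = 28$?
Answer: $30381$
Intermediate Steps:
$g{\left(S,l \right)} = -1401 + S + l$
$I{\left(s \right)} = - 1158 s$ ($I{\left(s \right)} = - 579 \cdot 2 s = - 1158 s$)
$g{\left(1050,-1692 \right)} - I{\left(Y{\left(-6,-4 \right)} \right)} = \left(-1401 + 1050 - 1692\right) - \left(-1158\right) 28 = -2043 - -32424 = -2043 + 32424 = 30381$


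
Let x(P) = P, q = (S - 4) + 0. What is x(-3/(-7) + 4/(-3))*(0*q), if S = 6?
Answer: 0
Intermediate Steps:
q = 2 (q = (6 - 4) + 0 = 2 + 0 = 2)
x(-3/(-7) + 4/(-3))*(0*q) = (-3/(-7) + 4/(-3))*(0*2) = (-3*(-⅐) + 4*(-⅓))*0 = (3/7 - 4/3)*0 = -19/21*0 = 0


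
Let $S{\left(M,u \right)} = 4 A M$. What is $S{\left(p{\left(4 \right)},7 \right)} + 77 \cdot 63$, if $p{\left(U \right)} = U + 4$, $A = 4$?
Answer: $4979$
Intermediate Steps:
$p{\left(U \right)} = 4 + U$
$S{\left(M,u \right)} = 16 M$ ($S{\left(M,u \right)} = 4 \cdot 4 M = 16 M$)
$S{\left(p{\left(4 \right)},7 \right)} + 77 \cdot 63 = 16 \left(4 + 4\right) + 77 \cdot 63 = 16 \cdot 8 + 4851 = 128 + 4851 = 4979$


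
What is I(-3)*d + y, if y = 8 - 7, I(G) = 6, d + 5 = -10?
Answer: -89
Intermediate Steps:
d = -15 (d = -5 - 10 = -15)
y = 1
I(-3)*d + y = 6*(-15) + 1 = -90 + 1 = -89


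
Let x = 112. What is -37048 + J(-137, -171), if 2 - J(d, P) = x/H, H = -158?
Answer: -2926578/79 ≈ -37045.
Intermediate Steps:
J(d, P) = 214/79 (J(d, P) = 2 - 112/(-158) = 2 - 112*(-1)/158 = 2 - 1*(-56/79) = 2 + 56/79 = 214/79)
-37048 + J(-137, -171) = -37048 + 214/79 = -2926578/79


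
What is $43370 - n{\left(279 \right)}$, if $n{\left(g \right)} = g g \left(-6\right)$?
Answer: $510416$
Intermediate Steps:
$n{\left(g \right)} = - 6 g^{2}$ ($n{\left(g \right)} = g^{2} \left(-6\right) = - 6 g^{2}$)
$43370 - n{\left(279 \right)} = 43370 - - 6 \cdot 279^{2} = 43370 - \left(-6\right) 77841 = 43370 - -467046 = 43370 + 467046 = 510416$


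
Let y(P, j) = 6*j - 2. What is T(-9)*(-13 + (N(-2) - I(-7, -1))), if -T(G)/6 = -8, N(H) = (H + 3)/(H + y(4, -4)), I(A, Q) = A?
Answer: -2028/7 ≈ -289.71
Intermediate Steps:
y(P, j) = -2 + 6*j
N(H) = (3 + H)/(-26 + H) (N(H) = (H + 3)/(H + (-2 + 6*(-4))) = (3 + H)/(H + (-2 - 24)) = (3 + H)/(H - 26) = (3 + H)/(-26 + H))
T(G) = 48 (T(G) = -6*(-8) = 48)
T(-9)*(-13 + (N(-2) - I(-7, -1))) = 48*(-13 + ((3 - 2)/(-26 - 2) - 1*(-7))) = 48*(-13 + (1/(-28) + 7)) = 48*(-13 + (-1/28*1 + 7)) = 48*(-13 + (-1/28 + 7)) = 48*(-13 + 195/28) = 48*(-169/28) = -2028/7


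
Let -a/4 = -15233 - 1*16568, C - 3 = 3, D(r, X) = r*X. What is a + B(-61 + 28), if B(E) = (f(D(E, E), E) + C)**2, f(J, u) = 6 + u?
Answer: 127645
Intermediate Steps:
D(r, X) = X*r
C = 6 (C = 3 + 3 = 6)
B(E) = (12 + E)**2 (B(E) = ((6 + E) + 6)**2 = (12 + E)**2)
a = 127204 (a = -4*(-15233 - 1*16568) = -4*(-15233 - 16568) = -4*(-31801) = 127204)
a + B(-61 + 28) = 127204 + (12 + (-61 + 28))**2 = 127204 + (12 - 33)**2 = 127204 + (-21)**2 = 127204 + 441 = 127645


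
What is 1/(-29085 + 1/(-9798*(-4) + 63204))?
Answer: -102396/2978187659 ≈ -3.4382e-5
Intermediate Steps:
1/(-29085 + 1/(-9798*(-4) + 63204)) = 1/(-29085 + 1/(39192 + 63204)) = 1/(-29085 + 1/102396) = 1/(-2978187659/102396) = -102396/2978187659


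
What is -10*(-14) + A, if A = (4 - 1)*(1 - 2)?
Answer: 137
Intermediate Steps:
A = -3 (A = 3*(-1) = -3)
-10*(-14) + A = -10*(-14) - 3 = 140 - 3 = 137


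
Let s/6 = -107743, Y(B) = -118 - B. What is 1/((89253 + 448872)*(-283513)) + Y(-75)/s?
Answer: 728923664213/10958571640791250 ≈ 6.6516e-5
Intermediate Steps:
s = -646458 (s = 6*(-107743) = -646458)
1/((89253 + 448872)*(-283513)) + Y(-75)/s = 1/((89253 + 448872)*(-283513)) + (-118 - 1*(-75))/(-646458) = -1/283513/538125 + (-118 + 75)*(-1/646458) = (1/538125)*(-1/283513) - 43*(-1/646458) = -1/152565433125 + 43/646458 = 728923664213/10958571640791250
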